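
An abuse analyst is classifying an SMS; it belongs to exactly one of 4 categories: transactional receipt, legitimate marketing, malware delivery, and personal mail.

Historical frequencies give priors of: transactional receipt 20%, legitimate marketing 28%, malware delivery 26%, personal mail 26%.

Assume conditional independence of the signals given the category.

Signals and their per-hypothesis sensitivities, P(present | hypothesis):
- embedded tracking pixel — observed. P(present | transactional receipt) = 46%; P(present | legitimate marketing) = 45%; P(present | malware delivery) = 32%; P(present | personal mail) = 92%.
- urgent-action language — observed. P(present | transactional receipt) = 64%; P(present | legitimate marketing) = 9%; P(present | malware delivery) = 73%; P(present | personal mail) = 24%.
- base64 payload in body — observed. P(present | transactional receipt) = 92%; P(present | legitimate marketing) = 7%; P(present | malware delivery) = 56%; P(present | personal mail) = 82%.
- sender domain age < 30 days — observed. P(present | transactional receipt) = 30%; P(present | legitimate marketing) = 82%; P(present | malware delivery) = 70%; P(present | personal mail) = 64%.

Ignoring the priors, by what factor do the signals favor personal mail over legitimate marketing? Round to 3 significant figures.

Joint likelihood of the signal pattern under each hypothesis:
  personal mail: 0.92 × 0.24 × 0.82 × 0.64 = 0.11588
  legitimate marketing: 0.45 × 0.09 × 0.07 × 0.82 = 0.0023247
Bayes factor = 0.11588 / 0.0023247 ≈ 49.8

49.8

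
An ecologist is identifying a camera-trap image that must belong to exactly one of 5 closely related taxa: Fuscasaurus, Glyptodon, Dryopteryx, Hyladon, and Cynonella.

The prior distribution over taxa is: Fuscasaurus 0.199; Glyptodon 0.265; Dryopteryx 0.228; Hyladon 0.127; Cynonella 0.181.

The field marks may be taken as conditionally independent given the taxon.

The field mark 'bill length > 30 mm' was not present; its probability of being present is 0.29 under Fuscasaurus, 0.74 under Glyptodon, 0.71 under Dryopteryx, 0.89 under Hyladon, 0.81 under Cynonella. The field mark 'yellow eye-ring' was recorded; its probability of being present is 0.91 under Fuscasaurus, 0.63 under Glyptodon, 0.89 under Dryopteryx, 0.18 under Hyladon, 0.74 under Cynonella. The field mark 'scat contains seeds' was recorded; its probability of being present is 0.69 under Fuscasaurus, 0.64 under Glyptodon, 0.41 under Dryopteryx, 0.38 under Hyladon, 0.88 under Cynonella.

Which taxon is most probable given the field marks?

Fuscasaurus

For each hypothesis, the unnormalized posterior weight is prior × product of the field mark likelihoods (using 1 − P(present | H) for each absent field mark):
  Fuscasaurus: 0.199 × (1 − 0.29) × 0.91 × 0.69 = 0.088716
  Glyptodon: 0.265 × (1 − 0.74) × 0.63 × 0.64 = 0.02778
  Dryopteryx: 0.228 × (1 − 0.71) × 0.89 × 0.41 = 0.024127
  Hyladon: 0.127 × (1 − 0.89) × 0.18 × 0.38 = 0.00095555
  Cynonella: 0.181 × (1 − 0.81) × 0.74 × 0.88 = 0.022395
The unnormalized weights sum to 0.16397.
P(Fuscasaurus | evidence) ≈ 0.088716 / 0.16397 ≈ 0.541
P(Glyptodon | evidence) ≈ 0.02778 / 0.16397 ≈ 0.169
P(Dryopteryx | evidence) ≈ 0.024127 / 0.16397 ≈ 0.147
P(Hyladon | evidence) ≈ 0.00095555 / 0.16397 ≈ 0.006
P(Cynonella | evidence) ≈ 0.022395 / 0.16397 ≈ 0.137
The largest is 0.541, so Fuscasaurus is most probable.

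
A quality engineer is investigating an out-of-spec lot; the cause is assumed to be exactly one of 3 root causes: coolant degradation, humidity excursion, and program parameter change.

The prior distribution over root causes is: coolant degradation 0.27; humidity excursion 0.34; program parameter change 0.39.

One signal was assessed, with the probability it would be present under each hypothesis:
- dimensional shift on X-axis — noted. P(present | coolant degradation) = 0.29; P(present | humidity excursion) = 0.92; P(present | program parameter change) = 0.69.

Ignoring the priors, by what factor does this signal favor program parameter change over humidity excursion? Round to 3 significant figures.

0.750

Likelihood of this signal under each hypothesis:
  program parameter change: 0.69
  humidity excursion: 0.92
Bayes factor = 0.69 / 0.92 ≈ 0.750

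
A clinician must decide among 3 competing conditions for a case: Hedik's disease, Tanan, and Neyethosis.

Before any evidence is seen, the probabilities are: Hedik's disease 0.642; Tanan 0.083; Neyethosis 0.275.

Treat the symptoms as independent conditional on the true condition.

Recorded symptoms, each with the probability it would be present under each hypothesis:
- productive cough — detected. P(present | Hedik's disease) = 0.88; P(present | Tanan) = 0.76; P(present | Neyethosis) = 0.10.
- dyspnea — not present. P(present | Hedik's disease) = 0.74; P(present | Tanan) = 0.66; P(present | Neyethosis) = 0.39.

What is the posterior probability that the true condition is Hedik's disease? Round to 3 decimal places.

0.794

By Bayes' rule with conditional independence, the unnormalized weight for each hypothesis is prior × ∏ likelihoods (using 1 − P(present | H) for each absent symptom):
  Hedik's disease: 0.642 × 0.88 × (1 − 0.74) = 0.14689
  Tanan: 0.083 × 0.76 × (1 − 0.66) = 0.021447
  Neyethosis: 0.275 × 0.10 × (1 − 0.39) = 0.016775
Normalizing constant Z = 0.14689 + 0.021447 + 0.016775 = 0.18511.
P(Hedik's disease | evidence) = 0.14689 / 0.18511 ≈ 0.794.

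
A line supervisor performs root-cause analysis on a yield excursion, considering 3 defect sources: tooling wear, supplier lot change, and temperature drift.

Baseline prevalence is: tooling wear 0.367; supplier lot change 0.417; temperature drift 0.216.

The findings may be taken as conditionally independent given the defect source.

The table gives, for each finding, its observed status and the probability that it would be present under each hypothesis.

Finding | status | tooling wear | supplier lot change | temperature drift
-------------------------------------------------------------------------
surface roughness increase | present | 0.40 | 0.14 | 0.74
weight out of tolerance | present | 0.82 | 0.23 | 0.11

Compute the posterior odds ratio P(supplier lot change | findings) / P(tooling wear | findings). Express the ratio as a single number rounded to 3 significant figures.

0.112

The normalizing constant cancels in an odds ratio, so compute prior × likelihood for the two hypotheses only:
  supplier lot change: 0.417 × 0.14 × 0.23 = 0.013427
  tooling wear: 0.367 × 0.40 × 0.82 = 0.12038
Odds(supplier lot change : tooling wear) = 0.013427 / 0.12038 ≈ 0.112.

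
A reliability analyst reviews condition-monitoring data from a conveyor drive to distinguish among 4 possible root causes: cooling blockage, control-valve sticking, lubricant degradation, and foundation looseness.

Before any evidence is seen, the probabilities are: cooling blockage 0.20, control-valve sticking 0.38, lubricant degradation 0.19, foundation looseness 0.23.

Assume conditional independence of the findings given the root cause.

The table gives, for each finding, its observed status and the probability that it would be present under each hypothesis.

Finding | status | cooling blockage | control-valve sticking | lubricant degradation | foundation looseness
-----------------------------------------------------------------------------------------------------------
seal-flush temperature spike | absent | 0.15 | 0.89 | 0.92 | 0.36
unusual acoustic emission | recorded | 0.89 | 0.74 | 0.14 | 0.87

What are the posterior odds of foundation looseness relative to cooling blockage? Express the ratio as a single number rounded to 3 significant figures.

Unnormalized posterior weight (prior times the finding likelihoods) for each of the two hypotheses (using 1 − P(present | H) for each absent finding):
  foundation looseness: 0.23 × (1 − 0.36) × 0.87 = 0.12806
  cooling blockage: 0.20 × (1 − 0.15) × 0.89 = 0.1513
Posterior odds = 0.12806 / 0.1513 ≈ 0.846.

0.846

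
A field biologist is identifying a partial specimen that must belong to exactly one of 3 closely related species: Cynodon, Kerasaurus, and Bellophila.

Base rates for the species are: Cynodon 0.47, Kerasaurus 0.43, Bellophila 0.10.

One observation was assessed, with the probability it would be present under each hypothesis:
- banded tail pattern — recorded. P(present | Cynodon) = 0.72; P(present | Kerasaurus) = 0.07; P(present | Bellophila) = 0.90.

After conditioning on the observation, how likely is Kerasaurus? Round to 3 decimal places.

Multiply each prior by the likelihood of the observation:
  Cynodon: 0.47 × 0.72 = 0.3384
  Kerasaurus: 0.43 × 0.07 = 0.0301
  Bellophila: 0.10 × 0.90 = 0.09
Normalizing constant Z = 0.3384 + 0.0301 + 0.09 = 0.4585.
P(Kerasaurus | evidence) = 0.0301 / 0.4585 ≈ 0.066.

0.066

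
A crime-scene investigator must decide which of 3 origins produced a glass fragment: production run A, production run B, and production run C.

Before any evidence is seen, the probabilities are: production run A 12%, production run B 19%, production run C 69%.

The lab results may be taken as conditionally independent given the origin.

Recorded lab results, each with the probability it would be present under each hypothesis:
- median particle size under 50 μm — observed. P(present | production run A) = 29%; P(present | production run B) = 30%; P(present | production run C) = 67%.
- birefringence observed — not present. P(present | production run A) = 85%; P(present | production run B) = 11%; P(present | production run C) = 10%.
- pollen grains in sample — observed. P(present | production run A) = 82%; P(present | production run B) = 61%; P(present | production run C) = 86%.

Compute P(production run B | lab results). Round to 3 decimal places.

0.079

By Bayes' rule with conditional independence, the unnormalized weight for each hypothesis is prior × ∏ likelihoods (using 1 − P(present | H) for each absent lab result):
  production run A: 0.12 × 0.29 × (1 − 0.85) × 0.82 = 0.0042804
  production run B: 0.19 × 0.30 × (1 − 0.11) × 0.61 = 0.030945
  production run C: 0.69 × 0.67 × (1 − 0.10) × 0.86 = 0.35782
The unnormalized weights sum to 0.39305.
P(production run B | evidence) = 0.030945 / 0.39305 ≈ 0.079.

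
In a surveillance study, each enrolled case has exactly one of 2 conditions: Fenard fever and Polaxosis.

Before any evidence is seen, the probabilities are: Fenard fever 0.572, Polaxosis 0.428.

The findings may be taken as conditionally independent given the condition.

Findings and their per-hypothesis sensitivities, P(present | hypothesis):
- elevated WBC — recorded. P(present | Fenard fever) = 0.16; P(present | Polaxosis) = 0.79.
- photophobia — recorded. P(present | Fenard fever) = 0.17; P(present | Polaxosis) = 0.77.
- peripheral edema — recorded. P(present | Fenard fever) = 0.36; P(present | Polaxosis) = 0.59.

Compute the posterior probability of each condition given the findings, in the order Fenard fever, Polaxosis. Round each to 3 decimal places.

By Bayes' rule with conditional independence, the unnormalized weight for each hypothesis is prior × ∏ likelihoods:
  Fenard fever: 0.572 × 0.16 × 0.17 × 0.36 = 0.005601
  Polaxosis: 0.428 × 0.79 × 0.77 × 0.59 = 0.15361
Marginal likelihood of the evidence = 0.15921.
P(Fenard fever | evidence) = 0.005601 / 0.15921 ≈ 0.035
P(Polaxosis | evidence) = 0.15361 / 0.15921 ≈ 0.965

0.035, 0.965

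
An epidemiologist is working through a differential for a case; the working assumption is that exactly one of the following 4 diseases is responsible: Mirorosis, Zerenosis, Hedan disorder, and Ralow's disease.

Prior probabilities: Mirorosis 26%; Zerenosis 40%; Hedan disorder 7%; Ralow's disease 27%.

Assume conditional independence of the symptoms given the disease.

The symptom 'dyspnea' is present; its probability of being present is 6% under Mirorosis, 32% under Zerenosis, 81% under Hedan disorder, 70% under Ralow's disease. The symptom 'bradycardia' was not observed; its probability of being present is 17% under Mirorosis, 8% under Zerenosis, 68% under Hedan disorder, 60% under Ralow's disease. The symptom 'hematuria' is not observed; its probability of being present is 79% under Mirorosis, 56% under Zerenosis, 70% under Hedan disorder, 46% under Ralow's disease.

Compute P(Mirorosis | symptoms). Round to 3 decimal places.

Multiply each prior by the joint likelihood of the symptom pattern (using 1 − P(present | H) for each absent symptom):
  Mirorosis: 0.26 × 0.06 × (1 − 0.17) × (1 − 0.79) = 0.0027191
  Zerenosis: 0.40 × 0.32 × (1 − 0.08) × (1 − 0.56) = 0.051814
  Hedan disorder: 0.07 × 0.81 × (1 − 0.68) × (1 − 0.70) = 0.0054432
  Ralow's disease: 0.27 × 0.70 × (1 − 0.60) × (1 − 0.46) = 0.040824
The unnormalized weights sum to 0.1008.
P(Mirorosis | evidence) = 0.0027191 / 0.1008 ≈ 0.027.

0.027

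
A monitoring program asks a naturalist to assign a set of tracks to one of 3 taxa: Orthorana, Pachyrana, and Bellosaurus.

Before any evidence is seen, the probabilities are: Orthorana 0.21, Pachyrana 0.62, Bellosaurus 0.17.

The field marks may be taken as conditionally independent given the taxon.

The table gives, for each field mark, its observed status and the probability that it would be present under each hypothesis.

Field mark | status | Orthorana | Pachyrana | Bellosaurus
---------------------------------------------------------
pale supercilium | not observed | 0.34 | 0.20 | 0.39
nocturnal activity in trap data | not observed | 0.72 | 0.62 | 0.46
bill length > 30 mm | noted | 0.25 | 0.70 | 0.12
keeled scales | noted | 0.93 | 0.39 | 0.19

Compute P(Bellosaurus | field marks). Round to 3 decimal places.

For each hypothesis, the unnormalized posterior weight is prior × product of the field mark likelihoods (using 1 − P(present | H) for each absent field mark):
  Orthorana: 0.21 × (1 − 0.34) × (1 − 0.72) × 0.25 × 0.93 = 0.0090229
  Pachyrana: 0.62 × (1 − 0.20) × (1 − 0.62) × 0.70 × 0.39 = 0.051455
  Bellosaurus: 0.17 × (1 − 0.39) × (1 − 0.46) × 0.12 × 0.19 = 0.0012768
The unnormalized weights sum to 0.061755.
P(Bellosaurus | evidence) = 0.0012768 / 0.061755 ≈ 0.021.

0.021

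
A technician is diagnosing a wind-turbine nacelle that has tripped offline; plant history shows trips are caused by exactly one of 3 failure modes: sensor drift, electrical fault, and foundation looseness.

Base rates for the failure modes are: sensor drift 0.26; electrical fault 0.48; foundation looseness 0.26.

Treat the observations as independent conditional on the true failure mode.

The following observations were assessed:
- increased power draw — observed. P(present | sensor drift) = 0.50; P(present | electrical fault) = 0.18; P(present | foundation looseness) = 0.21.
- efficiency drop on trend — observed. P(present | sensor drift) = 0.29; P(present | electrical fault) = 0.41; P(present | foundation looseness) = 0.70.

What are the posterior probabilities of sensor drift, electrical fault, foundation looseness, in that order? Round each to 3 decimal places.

0.339, 0.318, 0.343

By Bayes' rule with conditional independence, the unnormalized weight for each hypothesis is prior × ∏ likelihoods:
  sensor drift: 0.26 × 0.50 × 0.29 = 0.0377
  electrical fault: 0.48 × 0.18 × 0.41 = 0.035424
  foundation looseness: 0.26 × 0.21 × 0.70 = 0.03822
Normalizing constant Z = 0.0377 + 0.035424 + 0.03822 = 0.11134.
P(sensor drift | evidence) = 0.0377 / 0.11134 ≈ 0.339
P(electrical fault | evidence) = 0.035424 / 0.11134 ≈ 0.318
P(foundation looseness | evidence) = 0.03822 / 0.11134 ≈ 0.343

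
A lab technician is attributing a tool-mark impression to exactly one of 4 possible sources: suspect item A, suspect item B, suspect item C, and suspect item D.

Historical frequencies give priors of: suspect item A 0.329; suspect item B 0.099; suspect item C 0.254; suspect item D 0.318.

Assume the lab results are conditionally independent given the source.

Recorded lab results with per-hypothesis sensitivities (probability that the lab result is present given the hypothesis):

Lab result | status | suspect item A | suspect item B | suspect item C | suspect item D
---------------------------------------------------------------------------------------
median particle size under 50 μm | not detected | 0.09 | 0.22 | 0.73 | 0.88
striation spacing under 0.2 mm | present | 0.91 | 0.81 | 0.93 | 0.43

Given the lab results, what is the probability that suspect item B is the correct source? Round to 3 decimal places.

0.151

For each hypothesis, the unnormalized posterior weight is prior × product of the lab result likelihoods (using 1 − P(present | H) for each absent lab result):
  suspect item A: 0.329 × (1 − 0.09) × 0.91 = 0.27244
  suspect item B: 0.099 × (1 − 0.22) × 0.81 = 0.062548
  suspect item C: 0.254 × (1 − 0.73) × 0.93 = 0.063779
  suspect item D: 0.318 × (1 − 0.88) × 0.43 = 0.016409
Normalizing constant Z = 0.27244 + 0.062548 + 0.063779 + 0.016409 = 0.41518.
P(suspect item B | evidence) = 0.062548 / 0.41518 ≈ 0.151.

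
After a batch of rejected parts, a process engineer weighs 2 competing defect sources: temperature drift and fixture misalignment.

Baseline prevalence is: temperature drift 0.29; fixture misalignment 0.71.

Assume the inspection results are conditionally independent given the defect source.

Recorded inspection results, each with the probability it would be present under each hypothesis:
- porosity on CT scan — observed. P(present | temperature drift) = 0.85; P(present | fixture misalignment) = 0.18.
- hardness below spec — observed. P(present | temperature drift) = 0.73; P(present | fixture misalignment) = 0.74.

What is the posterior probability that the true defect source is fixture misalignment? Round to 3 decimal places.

0.345

Multiply each prior by the joint likelihood of the inspection result pattern:
  temperature drift: 0.29 × 0.85 × 0.73 = 0.17994
  fixture misalignment: 0.71 × 0.18 × 0.74 = 0.094572
Marginal likelihood of the evidence = 0.27452.
P(fixture misalignment | evidence) = 0.094572 / 0.27452 ≈ 0.345.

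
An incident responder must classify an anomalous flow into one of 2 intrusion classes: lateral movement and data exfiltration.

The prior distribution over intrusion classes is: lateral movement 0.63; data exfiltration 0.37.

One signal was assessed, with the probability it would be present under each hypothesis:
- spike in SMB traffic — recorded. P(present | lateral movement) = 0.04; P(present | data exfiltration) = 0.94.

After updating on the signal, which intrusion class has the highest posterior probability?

Multiply each prior by the likelihood of the signal:
  lateral movement: 0.63 × 0.04 = 0.0252
  data exfiltration: 0.37 × 0.94 = 0.3478
Marginal likelihood of the evidence = 0.373.
P(lateral movement | evidence) ≈ 0.0252 / 0.373 ≈ 0.068
P(data exfiltration | evidence) ≈ 0.3478 / 0.373 ≈ 0.932
The largest is 0.932, so data exfiltration is most probable.

data exfiltration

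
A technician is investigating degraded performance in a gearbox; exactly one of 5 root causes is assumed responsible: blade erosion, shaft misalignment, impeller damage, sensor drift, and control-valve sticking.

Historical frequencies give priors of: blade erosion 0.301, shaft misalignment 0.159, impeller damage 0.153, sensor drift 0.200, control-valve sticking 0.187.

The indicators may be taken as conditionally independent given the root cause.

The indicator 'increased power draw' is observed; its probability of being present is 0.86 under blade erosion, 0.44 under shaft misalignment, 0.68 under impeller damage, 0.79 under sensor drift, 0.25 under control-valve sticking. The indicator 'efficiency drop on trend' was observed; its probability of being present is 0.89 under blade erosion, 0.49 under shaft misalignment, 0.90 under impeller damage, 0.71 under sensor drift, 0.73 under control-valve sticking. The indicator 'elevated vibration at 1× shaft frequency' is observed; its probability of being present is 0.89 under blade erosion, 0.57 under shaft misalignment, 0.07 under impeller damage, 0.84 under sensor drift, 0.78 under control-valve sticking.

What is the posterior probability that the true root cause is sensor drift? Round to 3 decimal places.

0.268

For each hypothesis, the unnormalized posterior weight is prior × product of the indicator likelihoods:
  blade erosion: 0.301 × 0.86 × 0.89 × 0.89 = 0.20504
  shaft misalignment: 0.159 × 0.44 × 0.49 × 0.57 = 0.01954
  impeller damage: 0.153 × 0.68 × 0.90 × 0.07 = 0.0065545
  sensor drift: 0.200 × 0.79 × 0.71 × 0.84 = 0.094231
  control-valve sticking: 0.187 × 0.25 × 0.73 × 0.78 = 0.026619
Normalizing constant Z = 0.20504 + 0.01954 + 0.0065545 + 0.094231 + 0.026619 = 0.35199.
P(sensor drift | evidence) = 0.094231 / 0.35199 ≈ 0.268.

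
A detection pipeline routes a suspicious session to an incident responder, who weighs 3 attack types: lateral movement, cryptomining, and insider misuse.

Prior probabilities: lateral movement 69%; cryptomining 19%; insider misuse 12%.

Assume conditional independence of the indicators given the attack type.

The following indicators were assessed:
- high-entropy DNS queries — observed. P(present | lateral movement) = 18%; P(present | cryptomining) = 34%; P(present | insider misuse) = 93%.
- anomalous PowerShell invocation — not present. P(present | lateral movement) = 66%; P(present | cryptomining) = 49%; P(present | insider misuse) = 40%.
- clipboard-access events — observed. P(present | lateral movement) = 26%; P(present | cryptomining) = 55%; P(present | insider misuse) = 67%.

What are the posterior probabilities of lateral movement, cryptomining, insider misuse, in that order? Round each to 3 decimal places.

0.148, 0.245, 0.607

For each hypothesis, the unnormalized posterior weight is prior × product of the indicator likelihoods (using 1 − P(present | H) for each absent indicator):
  lateral movement: 0.69 × 0.18 × (1 − 0.66) × 0.26 = 0.010979
  cryptomining: 0.19 × 0.34 × (1 − 0.49) × 0.55 = 0.01812
  insider misuse: 0.12 × 0.93 × (1 − 0.40) × 0.67 = 0.044863
The unnormalized weights sum to 0.073963.
P(lateral movement | evidence) = 0.010979 / 0.073963 ≈ 0.148
P(cryptomining | evidence) = 0.01812 / 0.073963 ≈ 0.245
P(insider misuse | evidence) = 0.044863 / 0.073963 ≈ 0.607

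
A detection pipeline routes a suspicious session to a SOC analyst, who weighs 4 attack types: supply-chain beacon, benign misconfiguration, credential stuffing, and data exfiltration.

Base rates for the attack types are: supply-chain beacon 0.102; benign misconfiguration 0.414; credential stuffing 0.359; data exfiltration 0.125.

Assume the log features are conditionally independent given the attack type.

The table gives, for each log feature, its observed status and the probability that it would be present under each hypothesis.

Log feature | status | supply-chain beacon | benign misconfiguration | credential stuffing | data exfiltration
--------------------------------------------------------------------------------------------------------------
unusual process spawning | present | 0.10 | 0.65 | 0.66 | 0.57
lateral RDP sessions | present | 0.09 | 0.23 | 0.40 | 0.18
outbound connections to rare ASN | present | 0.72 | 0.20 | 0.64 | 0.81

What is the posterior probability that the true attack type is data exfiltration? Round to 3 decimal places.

0.124

Multiply each prior by the joint likelihood of the log feature pattern:
  supply-chain beacon: 0.102 × 0.10 × 0.09 × 0.72 = 0.00066096
  benign misconfiguration: 0.414 × 0.65 × 0.23 × 0.20 = 0.012379
  credential stuffing: 0.359 × 0.66 × 0.40 × 0.64 = 0.060657
  data exfiltration: 0.125 × 0.57 × 0.18 × 0.81 = 0.010388
The unnormalized weights sum to 0.084084.
P(data exfiltration | evidence) = 0.010388 / 0.084084 ≈ 0.124.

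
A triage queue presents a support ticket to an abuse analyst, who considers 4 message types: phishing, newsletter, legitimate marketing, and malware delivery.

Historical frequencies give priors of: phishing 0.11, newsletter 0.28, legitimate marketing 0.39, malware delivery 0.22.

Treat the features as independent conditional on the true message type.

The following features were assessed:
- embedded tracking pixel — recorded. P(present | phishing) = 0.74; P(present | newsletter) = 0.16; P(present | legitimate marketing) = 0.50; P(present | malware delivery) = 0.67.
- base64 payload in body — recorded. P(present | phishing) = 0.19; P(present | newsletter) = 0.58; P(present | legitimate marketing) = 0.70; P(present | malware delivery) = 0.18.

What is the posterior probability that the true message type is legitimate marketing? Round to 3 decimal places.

0.668

Multiply each prior by the joint likelihood of the feature pattern:
  phishing: 0.11 × 0.74 × 0.19 = 0.015466
  newsletter: 0.28 × 0.16 × 0.58 = 0.025984
  legitimate marketing: 0.39 × 0.50 × 0.70 = 0.1365
  malware delivery: 0.22 × 0.67 × 0.18 = 0.026532
The unnormalized weights sum to 0.20448.
P(legitimate marketing | evidence) = 0.1365 / 0.20448 ≈ 0.668.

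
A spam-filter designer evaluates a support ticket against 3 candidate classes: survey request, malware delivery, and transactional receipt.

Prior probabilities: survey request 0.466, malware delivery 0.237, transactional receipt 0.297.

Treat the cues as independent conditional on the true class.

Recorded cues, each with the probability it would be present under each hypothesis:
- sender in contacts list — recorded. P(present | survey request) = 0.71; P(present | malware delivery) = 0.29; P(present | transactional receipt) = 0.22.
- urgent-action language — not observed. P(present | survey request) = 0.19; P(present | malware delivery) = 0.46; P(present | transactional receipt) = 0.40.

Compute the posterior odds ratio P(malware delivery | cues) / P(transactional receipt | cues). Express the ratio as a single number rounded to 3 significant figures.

Unnormalized posterior weight (prior times the cue likelihoods) for each of the two hypotheses (using 1 − P(present | H) for each absent cue):
  malware delivery: 0.237 × 0.29 × (1 − 0.46) = 0.037114
  transactional receipt: 0.297 × 0.22 × (1 − 0.40) = 0.039204
Posterior odds = 0.037114 / 0.039204 ≈ 0.947.

0.947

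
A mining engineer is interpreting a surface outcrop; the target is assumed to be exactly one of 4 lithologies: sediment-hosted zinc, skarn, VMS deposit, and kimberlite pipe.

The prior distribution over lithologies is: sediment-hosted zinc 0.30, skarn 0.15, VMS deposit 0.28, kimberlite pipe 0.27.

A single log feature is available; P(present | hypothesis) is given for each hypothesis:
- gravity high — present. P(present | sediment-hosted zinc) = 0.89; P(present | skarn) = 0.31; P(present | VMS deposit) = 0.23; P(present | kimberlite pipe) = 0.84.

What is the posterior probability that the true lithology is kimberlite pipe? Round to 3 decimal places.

Multiply each prior by the likelihood of the log feature:
  sediment-hosted zinc: 0.30 × 0.89 = 0.267
  skarn: 0.15 × 0.31 = 0.0465
  VMS deposit: 0.28 × 0.23 = 0.0644
  kimberlite pipe: 0.27 × 0.84 = 0.2268
The unnormalized weights sum to 0.6047.
P(kimberlite pipe | evidence) = 0.2268 / 0.6047 ≈ 0.375.

0.375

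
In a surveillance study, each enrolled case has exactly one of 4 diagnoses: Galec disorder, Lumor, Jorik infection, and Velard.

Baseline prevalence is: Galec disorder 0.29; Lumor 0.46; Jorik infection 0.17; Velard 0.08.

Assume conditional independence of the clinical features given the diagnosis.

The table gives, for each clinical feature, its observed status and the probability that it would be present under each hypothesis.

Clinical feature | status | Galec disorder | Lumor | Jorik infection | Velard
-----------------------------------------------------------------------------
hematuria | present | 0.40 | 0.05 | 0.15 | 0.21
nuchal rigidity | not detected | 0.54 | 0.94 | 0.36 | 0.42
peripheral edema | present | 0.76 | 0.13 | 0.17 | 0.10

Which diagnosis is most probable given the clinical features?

By Bayes' rule with conditional independence, the unnormalized weight for each hypothesis is prior × ∏ likelihoods (using 1 − P(present | H) for each absent clinical feature):
  Galec disorder: 0.29 × 0.40 × (1 − 0.54) × 0.76 = 0.040554
  Lumor: 0.46 × 0.05 × (1 − 0.94) × 0.13 = 0.0001794
  Jorik infection: 0.17 × 0.15 × (1 − 0.36) × 0.17 = 0.0027744
  Velard: 0.08 × 0.21 × (1 − 0.42) × 0.10 = 0.0009744
Marginal likelihood of the evidence = 0.044482.
P(Galec disorder | evidence) ≈ 0.040554 / 0.044482 ≈ 0.912
P(Lumor | evidence) ≈ 0.0001794 / 0.044482 ≈ 0.004
P(Jorik infection | evidence) ≈ 0.0027744 / 0.044482 ≈ 0.062
P(Velard | evidence) ≈ 0.0009744 / 0.044482 ≈ 0.022
The largest is 0.912, so Galec disorder is most probable.

Galec disorder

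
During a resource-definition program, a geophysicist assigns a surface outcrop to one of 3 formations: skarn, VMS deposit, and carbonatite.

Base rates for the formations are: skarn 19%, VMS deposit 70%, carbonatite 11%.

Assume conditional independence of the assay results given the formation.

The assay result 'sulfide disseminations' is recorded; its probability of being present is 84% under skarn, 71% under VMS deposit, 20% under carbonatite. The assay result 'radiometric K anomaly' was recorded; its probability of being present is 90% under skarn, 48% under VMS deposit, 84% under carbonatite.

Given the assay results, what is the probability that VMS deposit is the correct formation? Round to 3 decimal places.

For each hypothesis, the unnormalized posterior weight is prior × product of the assay result likelihoods:
  skarn: 0.19 × 0.84 × 0.90 = 0.14364
  VMS deposit: 0.70 × 0.71 × 0.48 = 0.23856
  carbonatite: 0.11 × 0.20 × 0.84 = 0.01848
The unnormalized weights sum to 0.40068.
P(VMS deposit | evidence) = 0.23856 / 0.40068 ≈ 0.595.

0.595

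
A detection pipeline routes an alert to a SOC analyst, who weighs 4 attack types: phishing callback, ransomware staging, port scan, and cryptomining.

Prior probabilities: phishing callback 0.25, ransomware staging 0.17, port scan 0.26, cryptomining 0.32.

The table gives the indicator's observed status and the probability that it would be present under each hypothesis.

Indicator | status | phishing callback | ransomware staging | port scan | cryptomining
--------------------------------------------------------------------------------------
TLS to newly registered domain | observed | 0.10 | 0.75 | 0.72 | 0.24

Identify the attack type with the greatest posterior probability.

port scan

For each hypothesis, the unnormalized posterior weight is prior × likelihood:
  phishing callback: 0.25 × 0.10 = 0.025
  ransomware staging: 0.17 × 0.75 = 0.1275
  port scan: 0.26 × 0.72 = 0.1872
  cryptomining: 0.32 × 0.24 = 0.0768
Marginal likelihood of the evidence = 0.4165.
P(phishing callback | evidence) ≈ 0.025 / 0.4165 ≈ 0.060
P(ransomware staging | evidence) ≈ 0.1275 / 0.4165 ≈ 0.306
P(port scan | evidence) ≈ 0.1872 / 0.4165 ≈ 0.449
P(cryptomining | evidence) ≈ 0.0768 / 0.4165 ≈ 0.184
The largest is 0.449, so port scan is most probable.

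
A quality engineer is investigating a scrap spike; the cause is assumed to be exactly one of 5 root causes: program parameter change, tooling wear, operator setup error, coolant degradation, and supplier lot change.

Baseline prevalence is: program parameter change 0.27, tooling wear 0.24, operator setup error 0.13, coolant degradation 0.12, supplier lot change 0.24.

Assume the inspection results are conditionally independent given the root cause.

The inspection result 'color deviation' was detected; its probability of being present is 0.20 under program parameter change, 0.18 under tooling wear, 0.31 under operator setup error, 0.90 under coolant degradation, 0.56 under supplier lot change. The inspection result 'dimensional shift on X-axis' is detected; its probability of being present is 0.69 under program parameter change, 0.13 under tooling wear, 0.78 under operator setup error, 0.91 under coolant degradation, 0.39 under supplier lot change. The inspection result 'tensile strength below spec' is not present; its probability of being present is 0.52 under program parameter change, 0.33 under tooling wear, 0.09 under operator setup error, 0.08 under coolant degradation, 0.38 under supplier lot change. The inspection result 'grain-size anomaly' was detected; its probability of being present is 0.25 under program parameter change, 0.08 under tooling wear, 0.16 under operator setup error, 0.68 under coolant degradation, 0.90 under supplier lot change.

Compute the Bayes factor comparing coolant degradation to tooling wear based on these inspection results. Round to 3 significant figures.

409

Take the product of per-inspection result likelihoods under each hypothesis (using 1 − P(present | H) for each absent inspection result), then divide.
  coolant degradation: 0.90 × 0.91 × (1 − 0.08) × 0.68 = 0.51237
  tooling wear: 0.18 × 0.13 × (1 − 0.33) × 0.08 = 0.0012542
Bayes factor = 0.51237 / 0.0012542 ≈ 409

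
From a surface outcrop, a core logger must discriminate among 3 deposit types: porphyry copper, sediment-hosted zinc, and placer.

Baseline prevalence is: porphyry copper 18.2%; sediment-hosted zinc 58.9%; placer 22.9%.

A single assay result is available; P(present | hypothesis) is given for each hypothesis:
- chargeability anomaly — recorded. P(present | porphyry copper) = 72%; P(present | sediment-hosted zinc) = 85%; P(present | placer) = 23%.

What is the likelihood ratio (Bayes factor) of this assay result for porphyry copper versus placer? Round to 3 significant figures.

Likelihood of this assay result under each hypothesis:
  porphyry copper: 0.72
  placer: 0.23
Bayes factor = 0.72 / 0.23 ≈ 3.13

3.13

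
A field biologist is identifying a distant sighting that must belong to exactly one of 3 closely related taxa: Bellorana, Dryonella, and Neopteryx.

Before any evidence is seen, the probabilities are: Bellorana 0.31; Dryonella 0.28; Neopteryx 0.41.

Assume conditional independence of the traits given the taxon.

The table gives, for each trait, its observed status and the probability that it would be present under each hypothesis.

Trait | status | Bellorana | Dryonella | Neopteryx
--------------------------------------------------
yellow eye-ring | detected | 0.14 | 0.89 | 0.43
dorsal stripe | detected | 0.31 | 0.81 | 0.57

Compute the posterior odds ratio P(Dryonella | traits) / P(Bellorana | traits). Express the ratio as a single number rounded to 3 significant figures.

15.0

Posterior odds equal prior odds times the likelihood ratio; only the two competing hypotheses matter.
  Dryonella: 0.28 × 0.89 × 0.81 = 0.20185
  Bellorana: 0.31 × 0.14 × 0.31 = 0.013454
Odds(Dryonella : Bellorana) = 0.20185 / 0.013454 ≈ 15.0.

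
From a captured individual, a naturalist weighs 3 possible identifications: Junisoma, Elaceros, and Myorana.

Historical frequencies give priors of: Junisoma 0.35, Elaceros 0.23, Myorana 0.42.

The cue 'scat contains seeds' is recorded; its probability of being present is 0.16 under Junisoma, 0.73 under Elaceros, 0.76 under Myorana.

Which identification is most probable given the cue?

Myorana

By Bayes' rule, the unnormalized weight for each hypothesis is prior × likelihood:
  Junisoma: 0.35 × 0.16 = 0.056
  Elaceros: 0.23 × 0.73 = 0.1679
  Myorana: 0.42 × 0.76 = 0.3192
Marginal likelihood of the evidence = 0.5431.
P(Junisoma | evidence) ≈ 0.056 / 0.5431 ≈ 0.103
P(Elaceros | evidence) ≈ 0.1679 / 0.5431 ≈ 0.309
P(Myorana | evidence) ≈ 0.3192 / 0.5431 ≈ 0.588
The largest is 0.588, so Myorana is most probable.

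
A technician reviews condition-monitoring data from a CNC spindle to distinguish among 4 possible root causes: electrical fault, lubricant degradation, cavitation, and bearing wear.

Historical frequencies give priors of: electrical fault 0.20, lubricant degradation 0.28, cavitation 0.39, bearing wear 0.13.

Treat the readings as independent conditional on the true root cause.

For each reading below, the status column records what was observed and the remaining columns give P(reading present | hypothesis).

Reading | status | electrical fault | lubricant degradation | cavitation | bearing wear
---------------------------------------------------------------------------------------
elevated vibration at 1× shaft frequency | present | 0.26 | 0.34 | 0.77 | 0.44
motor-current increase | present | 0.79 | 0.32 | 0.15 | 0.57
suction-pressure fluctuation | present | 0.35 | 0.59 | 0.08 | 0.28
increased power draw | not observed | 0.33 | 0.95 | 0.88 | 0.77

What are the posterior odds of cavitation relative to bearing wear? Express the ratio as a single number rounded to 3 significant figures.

The normalizing constant cancels in an odds ratio, so compute prior × likelihood for the two hypotheses only (using 1 − P(present | H) for each absent reading):
  cavitation: 0.39 × 0.77 × 0.15 × 0.08 × (1 − 0.88) = 0.00043243
  bearing wear: 0.13 × 0.44 × 0.57 × 0.28 × (1 − 0.77) = 0.0020997
Posterior odds = 0.00043243 / 0.0020997 ≈ 0.206.

0.206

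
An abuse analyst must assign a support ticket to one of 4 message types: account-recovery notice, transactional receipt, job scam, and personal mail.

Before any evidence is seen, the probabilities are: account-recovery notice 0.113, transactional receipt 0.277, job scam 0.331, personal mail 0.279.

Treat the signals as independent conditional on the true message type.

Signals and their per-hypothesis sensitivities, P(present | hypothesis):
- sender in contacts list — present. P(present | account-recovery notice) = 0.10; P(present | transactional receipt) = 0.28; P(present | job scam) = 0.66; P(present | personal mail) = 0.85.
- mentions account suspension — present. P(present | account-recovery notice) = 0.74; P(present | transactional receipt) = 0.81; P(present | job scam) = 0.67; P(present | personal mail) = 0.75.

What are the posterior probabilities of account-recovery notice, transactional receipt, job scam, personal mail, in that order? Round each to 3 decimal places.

0.021, 0.159, 0.370, 0.450

By Bayes' rule with conditional independence, the unnormalized weight for each hypothesis is prior × ∏ likelihoods:
  account-recovery notice: 0.113 × 0.10 × 0.74 = 0.008362
  transactional receipt: 0.277 × 0.28 × 0.81 = 0.062824
  job scam: 0.331 × 0.66 × 0.67 = 0.14637
  personal mail: 0.279 × 0.85 × 0.75 = 0.17786
The unnormalized weights sum to 0.39542.
P(account-recovery notice | evidence) = 0.008362 / 0.39542 ≈ 0.021
P(transactional receipt | evidence) = 0.062824 / 0.39542 ≈ 0.159
P(job scam | evidence) = 0.14637 / 0.39542 ≈ 0.370
P(personal mail | evidence) = 0.17786 / 0.39542 ≈ 0.450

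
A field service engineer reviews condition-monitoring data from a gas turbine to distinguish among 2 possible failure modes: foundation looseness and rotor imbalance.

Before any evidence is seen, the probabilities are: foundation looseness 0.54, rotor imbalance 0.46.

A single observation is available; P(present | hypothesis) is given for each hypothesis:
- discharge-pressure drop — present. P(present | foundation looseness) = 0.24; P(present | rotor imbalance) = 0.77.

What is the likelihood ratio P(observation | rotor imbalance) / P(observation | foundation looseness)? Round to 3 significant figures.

The Bayes factor is the ratio of the two likelihoods.
  rotor imbalance: 0.77
  foundation looseness: 0.24
Bayes factor = 0.77 / 0.24 ≈ 3.21

3.21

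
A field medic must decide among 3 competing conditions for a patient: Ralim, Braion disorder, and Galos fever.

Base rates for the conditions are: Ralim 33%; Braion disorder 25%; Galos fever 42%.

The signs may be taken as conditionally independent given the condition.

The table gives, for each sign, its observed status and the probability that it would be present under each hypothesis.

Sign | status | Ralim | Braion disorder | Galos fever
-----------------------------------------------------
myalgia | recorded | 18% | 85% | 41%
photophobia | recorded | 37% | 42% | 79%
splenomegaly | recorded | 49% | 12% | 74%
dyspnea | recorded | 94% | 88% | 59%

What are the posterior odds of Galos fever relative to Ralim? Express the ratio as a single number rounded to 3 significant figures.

5.87

Unnormalized posterior weight (prior times the sign likelihoods) for each of the two hypotheses:
  Galos fever: 0.42 × 0.41 × 0.79 × 0.74 × 0.59 = 0.059394
  Ralim: 0.33 × 0.18 × 0.37 × 0.49 × 0.94 = 0.010123
Posterior odds = 0.059394 / 0.010123 ≈ 5.87.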